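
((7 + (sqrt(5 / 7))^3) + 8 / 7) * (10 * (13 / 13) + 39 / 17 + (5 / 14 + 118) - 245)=-1551255 / 1666 - 136075 * sqrt(35) / 11662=-1000.16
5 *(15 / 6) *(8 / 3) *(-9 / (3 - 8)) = 60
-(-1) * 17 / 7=17 / 7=2.43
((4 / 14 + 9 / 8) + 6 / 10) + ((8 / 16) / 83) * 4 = 2.03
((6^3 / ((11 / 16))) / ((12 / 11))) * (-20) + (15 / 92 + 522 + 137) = -469277 / 92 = -5100.84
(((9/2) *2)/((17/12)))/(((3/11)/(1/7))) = 396/119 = 3.33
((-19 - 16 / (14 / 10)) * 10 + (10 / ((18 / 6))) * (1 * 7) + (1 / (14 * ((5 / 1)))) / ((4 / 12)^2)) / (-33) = 58973 / 6930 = 8.51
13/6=2.17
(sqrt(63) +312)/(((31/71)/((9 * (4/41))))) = 7668 * sqrt(7)/1271 +797472/1271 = 643.40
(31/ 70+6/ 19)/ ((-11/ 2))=-1009/ 7315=-0.14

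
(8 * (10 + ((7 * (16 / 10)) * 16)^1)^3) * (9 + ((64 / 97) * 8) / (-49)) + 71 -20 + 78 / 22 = 629748293766104 / 1307075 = 481799662.43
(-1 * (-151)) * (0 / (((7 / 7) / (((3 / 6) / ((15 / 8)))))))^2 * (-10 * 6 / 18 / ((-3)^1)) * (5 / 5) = 0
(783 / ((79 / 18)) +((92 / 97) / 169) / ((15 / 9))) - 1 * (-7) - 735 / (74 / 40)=-50765117617 / 239583695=-211.89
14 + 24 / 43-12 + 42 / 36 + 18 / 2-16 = -3.28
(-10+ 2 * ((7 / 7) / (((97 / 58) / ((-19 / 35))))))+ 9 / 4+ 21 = 171119 / 13580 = 12.60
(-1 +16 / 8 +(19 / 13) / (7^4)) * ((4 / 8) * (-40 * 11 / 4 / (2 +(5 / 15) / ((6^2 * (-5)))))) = -927590400 / 33678827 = -27.54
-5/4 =-1.25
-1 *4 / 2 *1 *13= -26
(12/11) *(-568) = -6816/11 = -619.64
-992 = -992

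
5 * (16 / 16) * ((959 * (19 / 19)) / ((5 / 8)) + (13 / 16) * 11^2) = 130617 / 16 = 8163.56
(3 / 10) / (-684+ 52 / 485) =-291 / 663376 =-0.00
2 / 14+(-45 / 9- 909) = -6397 / 7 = -913.86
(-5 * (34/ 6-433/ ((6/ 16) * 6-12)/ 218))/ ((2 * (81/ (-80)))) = 4991000/ 344331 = 14.49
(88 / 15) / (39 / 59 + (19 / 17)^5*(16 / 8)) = 7371897544 / 5213311575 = 1.41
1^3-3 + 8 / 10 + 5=19 / 5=3.80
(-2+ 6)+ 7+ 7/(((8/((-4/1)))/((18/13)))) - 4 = 28/13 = 2.15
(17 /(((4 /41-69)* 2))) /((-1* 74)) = 697 /418100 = 0.00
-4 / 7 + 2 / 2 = 3 / 7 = 0.43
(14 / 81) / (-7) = -2 / 81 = -0.02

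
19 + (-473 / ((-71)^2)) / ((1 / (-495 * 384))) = 90003619 / 5041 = 17854.32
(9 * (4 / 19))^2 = 1296 / 361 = 3.59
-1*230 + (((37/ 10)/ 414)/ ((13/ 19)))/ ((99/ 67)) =-1225434299/ 5328180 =-229.99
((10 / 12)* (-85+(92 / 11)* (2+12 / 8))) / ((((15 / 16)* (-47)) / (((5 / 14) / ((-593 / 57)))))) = -232940 / 6438201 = -0.04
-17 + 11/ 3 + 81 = 203/ 3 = 67.67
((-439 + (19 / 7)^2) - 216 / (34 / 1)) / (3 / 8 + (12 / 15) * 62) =-14593680 / 1665167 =-8.76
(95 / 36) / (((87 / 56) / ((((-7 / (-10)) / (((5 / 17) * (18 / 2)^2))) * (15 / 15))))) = 15827 / 317115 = 0.05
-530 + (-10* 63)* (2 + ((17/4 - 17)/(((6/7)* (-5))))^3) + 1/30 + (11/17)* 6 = -18374.37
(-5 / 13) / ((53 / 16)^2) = -1280 / 36517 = -0.04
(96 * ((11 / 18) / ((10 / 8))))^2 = 2202.74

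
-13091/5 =-2618.20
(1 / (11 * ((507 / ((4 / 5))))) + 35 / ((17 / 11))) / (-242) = -0.09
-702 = -702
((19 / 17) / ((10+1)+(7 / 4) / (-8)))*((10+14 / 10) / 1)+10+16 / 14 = 843314 / 68425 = 12.32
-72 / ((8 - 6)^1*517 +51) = -72 / 1085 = -0.07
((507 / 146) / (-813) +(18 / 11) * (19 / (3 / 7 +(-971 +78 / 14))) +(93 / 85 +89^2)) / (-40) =-11312512171597 / 57119060240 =-198.05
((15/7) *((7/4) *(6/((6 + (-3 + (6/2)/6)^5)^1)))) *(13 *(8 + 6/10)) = -80496/2933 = -27.44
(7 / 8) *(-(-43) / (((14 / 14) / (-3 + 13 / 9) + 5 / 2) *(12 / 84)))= 14749 / 104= 141.82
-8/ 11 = -0.73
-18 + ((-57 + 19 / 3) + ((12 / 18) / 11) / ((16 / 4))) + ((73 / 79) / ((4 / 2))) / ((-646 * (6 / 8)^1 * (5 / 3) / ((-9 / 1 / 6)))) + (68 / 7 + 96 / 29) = -47543114992 / 854691915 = -55.63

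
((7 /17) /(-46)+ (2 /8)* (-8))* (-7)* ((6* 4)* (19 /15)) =835772 /1955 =427.50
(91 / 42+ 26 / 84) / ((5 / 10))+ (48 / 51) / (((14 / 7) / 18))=4792 / 357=13.42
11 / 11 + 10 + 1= 12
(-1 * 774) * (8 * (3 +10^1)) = -80496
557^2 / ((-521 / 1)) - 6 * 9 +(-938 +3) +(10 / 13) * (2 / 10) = -10730692 / 6773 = -1584.33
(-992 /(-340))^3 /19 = 15252992 /11668375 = 1.31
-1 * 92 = -92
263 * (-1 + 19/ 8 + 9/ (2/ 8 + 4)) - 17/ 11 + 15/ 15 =1373359/ 1496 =918.02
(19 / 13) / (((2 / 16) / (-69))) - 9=-10605 / 13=-815.77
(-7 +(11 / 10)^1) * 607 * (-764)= 13680566 / 5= 2736113.20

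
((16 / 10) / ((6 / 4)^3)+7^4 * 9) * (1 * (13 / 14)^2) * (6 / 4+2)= 493020151 / 7560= 65214.31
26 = 26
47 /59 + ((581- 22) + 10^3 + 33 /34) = 3130899 /2006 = 1560.77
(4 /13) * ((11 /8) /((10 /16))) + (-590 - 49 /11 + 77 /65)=-423704 /715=-592.59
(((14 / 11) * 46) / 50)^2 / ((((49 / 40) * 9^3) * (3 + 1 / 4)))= 67712 / 143339625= 0.00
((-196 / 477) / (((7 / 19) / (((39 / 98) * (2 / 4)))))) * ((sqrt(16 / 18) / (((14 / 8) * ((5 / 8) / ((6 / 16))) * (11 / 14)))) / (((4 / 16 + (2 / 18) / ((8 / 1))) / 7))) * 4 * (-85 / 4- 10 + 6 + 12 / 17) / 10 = 4165824 * sqrt(2) / 247775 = 23.78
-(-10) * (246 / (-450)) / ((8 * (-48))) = 41 / 2880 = 0.01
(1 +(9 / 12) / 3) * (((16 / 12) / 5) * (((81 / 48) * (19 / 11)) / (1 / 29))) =4959 / 176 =28.18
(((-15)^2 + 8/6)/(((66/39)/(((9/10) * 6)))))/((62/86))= 1001.77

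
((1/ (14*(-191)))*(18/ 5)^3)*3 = -8748/ 167125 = -0.05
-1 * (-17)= 17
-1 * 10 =-10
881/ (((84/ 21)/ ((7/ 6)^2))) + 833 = 163121/ 144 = 1132.78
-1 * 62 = -62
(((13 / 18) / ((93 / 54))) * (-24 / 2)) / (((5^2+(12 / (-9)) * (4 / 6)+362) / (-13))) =18252 / 107725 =0.17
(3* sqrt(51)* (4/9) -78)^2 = 18524/3 -208* sqrt(51) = 4689.25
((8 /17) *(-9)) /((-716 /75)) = 1350 /3043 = 0.44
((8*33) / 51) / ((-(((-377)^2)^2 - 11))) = -44 / 171705547355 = -0.00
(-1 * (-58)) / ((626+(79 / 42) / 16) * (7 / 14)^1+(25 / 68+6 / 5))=6625920 / 35942923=0.18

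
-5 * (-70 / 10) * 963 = 33705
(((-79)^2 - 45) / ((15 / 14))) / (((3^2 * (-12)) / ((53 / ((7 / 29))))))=-11757.10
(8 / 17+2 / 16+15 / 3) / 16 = 761 / 2176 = 0.35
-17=-17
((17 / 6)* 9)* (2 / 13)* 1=51 / 13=3.92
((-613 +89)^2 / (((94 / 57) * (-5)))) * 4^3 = -500826624 / 235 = -2131177.12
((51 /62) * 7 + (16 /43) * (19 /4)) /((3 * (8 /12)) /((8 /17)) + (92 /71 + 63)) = 2848946 /25949511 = 0.11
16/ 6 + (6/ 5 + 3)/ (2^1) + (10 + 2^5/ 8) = 563/ 30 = 18.77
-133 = -133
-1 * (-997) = 997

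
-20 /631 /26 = -10 /8203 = -0.00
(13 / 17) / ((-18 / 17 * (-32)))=13 / 576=0.02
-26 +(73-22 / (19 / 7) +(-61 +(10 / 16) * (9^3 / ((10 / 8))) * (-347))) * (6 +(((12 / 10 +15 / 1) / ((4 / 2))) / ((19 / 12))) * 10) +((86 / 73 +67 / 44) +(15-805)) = -8383424415721 / 1159532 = -7230006.95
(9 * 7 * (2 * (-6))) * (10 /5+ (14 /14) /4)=-1701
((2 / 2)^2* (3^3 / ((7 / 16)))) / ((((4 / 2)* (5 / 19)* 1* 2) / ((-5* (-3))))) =6156 / 7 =879.43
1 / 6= 0.17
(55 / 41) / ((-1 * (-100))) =11 / 820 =0.01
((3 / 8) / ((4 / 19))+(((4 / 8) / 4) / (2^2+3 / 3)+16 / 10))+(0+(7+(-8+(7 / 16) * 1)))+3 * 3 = 11.84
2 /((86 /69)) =69 /43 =1.60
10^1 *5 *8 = 400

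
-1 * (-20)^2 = -400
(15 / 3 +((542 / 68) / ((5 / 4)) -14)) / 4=-223 / 340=-0.66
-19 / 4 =-4.75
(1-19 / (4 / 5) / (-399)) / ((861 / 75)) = 2225 / 24108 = 0.09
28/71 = 0.39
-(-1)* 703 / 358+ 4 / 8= 441 / 179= 2.46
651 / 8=81.38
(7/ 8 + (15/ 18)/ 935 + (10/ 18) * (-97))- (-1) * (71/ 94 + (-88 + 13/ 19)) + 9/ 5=-8282494507/ 60116760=-137.77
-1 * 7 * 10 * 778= -54460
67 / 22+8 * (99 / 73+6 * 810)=62463595 / 1606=38893.89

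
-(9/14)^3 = -729/2744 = -0.27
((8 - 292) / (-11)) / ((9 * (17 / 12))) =1136 / 561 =2.02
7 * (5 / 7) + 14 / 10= 6.40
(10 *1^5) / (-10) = -1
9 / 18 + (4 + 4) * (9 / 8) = 19 / 2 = 9.50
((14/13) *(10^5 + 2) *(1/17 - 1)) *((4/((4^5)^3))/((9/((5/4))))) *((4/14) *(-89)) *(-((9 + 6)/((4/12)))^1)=-111252225/1853882368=-0.06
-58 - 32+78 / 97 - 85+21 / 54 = -303467 / 1746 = -173.81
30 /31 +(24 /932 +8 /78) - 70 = -68.90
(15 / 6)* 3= 15 / 2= 7.50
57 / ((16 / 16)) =57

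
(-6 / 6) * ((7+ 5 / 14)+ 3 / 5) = -557 / 70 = -7.96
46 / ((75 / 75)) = 46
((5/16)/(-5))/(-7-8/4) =0.01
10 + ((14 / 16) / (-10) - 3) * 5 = -87 / 16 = -5.44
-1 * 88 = -88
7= 7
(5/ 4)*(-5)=-25/ 4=-6.25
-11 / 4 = -2.75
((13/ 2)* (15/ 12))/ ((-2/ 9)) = -585/ 16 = -36.56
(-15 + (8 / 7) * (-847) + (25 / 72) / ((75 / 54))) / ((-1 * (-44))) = -3931 / 176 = -22.34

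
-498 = -498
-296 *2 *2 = -1184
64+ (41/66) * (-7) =3937/66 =59.65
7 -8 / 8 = 6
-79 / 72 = -1.10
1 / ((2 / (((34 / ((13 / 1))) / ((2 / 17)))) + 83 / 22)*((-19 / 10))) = -63580 / 466621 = -0.14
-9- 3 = -12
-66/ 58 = -1.14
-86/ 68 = -43/ 34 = -1.26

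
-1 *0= 0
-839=-839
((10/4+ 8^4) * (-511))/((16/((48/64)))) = -12566001/128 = -98171.88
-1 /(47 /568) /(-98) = 284 /2303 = 0.12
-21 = -21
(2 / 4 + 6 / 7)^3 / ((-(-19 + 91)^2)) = -6859 / 14224896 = -0.00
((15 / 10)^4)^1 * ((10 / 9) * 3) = 135 / 8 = 16.88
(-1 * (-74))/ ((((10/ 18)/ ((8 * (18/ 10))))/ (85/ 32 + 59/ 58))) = 7046.05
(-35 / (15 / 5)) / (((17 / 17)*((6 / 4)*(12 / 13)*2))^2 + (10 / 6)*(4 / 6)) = -1.33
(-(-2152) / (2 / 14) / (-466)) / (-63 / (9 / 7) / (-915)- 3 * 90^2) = 6891780 / 5180627083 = 0.00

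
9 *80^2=57600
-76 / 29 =-2.62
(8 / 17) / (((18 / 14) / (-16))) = -5.86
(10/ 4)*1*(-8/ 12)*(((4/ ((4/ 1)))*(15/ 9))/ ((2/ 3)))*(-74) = 925/ 3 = 308.33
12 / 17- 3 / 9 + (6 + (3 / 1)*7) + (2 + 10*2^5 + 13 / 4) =352.62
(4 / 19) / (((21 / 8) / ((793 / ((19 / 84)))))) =101504 / 361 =281.17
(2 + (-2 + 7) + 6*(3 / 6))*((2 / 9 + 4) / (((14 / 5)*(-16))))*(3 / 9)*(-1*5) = 2375 / 1512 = 1.57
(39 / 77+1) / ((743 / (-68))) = -7888 / 57211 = -0.14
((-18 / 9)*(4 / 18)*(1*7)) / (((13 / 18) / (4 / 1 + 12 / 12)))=-280 / 13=-21.54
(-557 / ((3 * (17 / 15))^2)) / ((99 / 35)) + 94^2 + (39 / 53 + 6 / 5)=66879324008 / 7581915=8820.90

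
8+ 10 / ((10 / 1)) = 9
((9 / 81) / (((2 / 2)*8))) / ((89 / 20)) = 5 / 1602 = 0.00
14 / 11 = 1.27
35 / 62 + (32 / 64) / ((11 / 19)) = 487 / 341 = 1.43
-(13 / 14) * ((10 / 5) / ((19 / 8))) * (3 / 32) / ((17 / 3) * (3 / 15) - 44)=585 / 342076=0.00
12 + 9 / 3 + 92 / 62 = 511 / 31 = 16.48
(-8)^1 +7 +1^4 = 0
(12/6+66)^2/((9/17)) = 78608/9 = 8734.22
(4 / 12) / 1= 1 / 3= 0.33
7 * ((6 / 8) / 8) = 21 / 32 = 0.66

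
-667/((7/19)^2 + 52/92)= -5538101/5820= -951.56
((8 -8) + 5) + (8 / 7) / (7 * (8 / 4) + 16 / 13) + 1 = 4210 / 693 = 6.08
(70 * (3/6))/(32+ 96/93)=1085/1024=1.06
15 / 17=0.88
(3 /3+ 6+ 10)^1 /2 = 17 /2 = 8.50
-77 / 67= -1.15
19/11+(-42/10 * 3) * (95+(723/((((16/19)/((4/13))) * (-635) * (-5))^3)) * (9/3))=-295849554439049879503/247516359805000000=-1195.27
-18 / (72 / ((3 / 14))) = -3 / 56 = -0.05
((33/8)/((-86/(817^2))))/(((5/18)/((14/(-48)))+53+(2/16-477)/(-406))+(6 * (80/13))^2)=-52722208539/2332660493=-22.60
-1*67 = -67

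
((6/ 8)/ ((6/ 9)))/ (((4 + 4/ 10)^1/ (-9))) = -405/ 176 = -2.30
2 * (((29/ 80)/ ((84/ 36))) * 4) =87/ 70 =1.24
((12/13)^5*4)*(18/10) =8957952/1856465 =4.83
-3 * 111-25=-358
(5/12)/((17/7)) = 0.17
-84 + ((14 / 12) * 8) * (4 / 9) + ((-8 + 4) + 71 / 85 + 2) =-185933 / 2295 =-81.02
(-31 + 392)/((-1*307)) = -361/307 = -1.18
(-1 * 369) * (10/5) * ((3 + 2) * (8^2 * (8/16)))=-118080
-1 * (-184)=184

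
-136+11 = -125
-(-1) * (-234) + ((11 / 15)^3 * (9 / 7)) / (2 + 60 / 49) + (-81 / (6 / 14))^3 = -400026543433 / 59250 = -6751502.84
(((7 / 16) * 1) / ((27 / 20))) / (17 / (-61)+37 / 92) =2.62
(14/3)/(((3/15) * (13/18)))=420/13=32.31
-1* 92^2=-8464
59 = 59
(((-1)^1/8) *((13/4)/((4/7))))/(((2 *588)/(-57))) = 247/7168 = 0.03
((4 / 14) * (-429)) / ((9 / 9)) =-858 / 7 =-122.57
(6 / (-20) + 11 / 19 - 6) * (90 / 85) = -6.06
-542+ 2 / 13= -7044 / 13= -541.85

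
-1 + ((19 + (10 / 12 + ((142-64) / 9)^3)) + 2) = 36277 / 54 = 671.80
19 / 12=1.58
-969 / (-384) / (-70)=-323 / 8960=-0.04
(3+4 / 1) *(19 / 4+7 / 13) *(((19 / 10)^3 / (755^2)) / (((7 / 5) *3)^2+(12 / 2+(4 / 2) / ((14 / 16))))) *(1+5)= 11091003 / 107586062480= 0.00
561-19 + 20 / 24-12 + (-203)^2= 250439 / 6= 41739.83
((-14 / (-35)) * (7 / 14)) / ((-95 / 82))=-82 / 475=-0.17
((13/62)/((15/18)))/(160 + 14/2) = 39/25885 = 0.00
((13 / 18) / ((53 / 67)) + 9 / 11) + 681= 7164581 / 10494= 682.73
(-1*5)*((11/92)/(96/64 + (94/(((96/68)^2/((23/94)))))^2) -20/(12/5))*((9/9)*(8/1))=93412435720/280267167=333.30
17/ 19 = 0.89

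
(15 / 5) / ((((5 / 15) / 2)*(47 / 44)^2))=15.78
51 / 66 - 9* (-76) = 15065 / 22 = 684.77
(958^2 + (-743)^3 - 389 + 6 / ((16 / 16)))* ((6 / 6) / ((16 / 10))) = -1023137565 / 4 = -255784391.25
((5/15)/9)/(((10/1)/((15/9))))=1/162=0.01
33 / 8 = 4.12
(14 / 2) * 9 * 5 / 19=315 / 19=16.58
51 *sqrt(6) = 124.92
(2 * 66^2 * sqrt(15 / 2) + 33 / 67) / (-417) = -1452 * sqrt(30) / 139 - 11 / 9313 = -57.22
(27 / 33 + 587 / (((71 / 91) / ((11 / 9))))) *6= 5522.16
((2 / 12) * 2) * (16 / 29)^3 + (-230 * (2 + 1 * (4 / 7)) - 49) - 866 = -771517343 / 512169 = -1506.37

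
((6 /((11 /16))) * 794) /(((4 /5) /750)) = 71460000 /11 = 6496363.64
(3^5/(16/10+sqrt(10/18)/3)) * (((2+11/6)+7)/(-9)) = -947700/5059+131625 * sqrt(5)/10118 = -158.24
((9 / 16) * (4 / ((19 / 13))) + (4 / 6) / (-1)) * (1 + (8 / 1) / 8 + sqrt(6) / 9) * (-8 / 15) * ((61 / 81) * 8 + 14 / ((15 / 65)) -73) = 203378 * sqrt(6) / 623295 + 406756 / 69255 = 6.67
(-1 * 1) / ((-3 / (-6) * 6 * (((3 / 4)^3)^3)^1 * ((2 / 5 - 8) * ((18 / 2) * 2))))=327680 / 10097379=0.03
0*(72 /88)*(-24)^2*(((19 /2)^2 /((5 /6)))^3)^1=0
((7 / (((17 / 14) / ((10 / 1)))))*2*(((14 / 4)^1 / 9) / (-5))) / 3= -1372 / 459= -2.99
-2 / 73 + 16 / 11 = 1146 / 803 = 1.43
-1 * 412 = -412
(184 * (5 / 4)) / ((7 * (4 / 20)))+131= 2067 / 7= 295.29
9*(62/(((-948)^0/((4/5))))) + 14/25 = 11174/25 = 446.96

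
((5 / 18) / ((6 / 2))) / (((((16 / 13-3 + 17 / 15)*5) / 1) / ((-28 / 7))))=65 / 558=0.12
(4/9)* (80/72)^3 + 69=456709/6561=69.61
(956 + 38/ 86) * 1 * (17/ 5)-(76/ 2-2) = 691419/ 215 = 3215.90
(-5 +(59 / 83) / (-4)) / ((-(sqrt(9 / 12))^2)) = 573 / 83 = 6.90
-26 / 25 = -1.04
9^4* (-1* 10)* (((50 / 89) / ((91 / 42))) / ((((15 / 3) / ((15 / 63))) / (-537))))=3523257000 / 8099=435023.71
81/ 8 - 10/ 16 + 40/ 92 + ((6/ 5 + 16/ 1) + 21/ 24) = 25769/ 920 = 28.01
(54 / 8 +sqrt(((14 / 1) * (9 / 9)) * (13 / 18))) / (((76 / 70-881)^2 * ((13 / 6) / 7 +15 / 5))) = 0.00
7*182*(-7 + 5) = -2548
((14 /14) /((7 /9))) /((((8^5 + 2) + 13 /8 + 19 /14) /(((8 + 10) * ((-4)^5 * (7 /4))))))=-2322432 /1835287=-1.27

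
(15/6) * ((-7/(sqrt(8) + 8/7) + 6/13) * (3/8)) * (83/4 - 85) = -3403965/34112 + 1322265 * sqrt(2)/10496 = 78.37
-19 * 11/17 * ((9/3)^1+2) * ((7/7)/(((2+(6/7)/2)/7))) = -51205/289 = -177.18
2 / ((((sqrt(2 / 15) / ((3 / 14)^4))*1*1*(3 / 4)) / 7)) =27*sqrt(30) / 1372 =0.11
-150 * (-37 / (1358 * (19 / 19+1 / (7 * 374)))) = 345950 / 84681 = 4.09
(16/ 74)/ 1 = 8/ 37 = 0.22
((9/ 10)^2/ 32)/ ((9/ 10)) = 9/ 320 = 0.03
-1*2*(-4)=8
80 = 80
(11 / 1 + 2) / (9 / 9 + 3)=13 / 4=3.25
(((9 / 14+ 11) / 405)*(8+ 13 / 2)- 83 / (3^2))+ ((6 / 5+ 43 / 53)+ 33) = 3150059 / 120204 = 26.21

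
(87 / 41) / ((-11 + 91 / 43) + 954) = 3741 / 1666240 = 0.00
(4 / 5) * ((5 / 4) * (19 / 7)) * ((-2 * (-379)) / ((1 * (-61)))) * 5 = -168.64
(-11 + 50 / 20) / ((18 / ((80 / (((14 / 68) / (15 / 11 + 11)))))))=-1572160 / 693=-2268.63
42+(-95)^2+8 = 9075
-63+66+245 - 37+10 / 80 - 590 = -3031 / 8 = -378.88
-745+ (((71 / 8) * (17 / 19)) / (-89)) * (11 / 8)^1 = -80640157 / 108224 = -745.12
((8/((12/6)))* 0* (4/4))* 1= 0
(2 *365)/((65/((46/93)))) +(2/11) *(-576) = -1318892/13299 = -99.17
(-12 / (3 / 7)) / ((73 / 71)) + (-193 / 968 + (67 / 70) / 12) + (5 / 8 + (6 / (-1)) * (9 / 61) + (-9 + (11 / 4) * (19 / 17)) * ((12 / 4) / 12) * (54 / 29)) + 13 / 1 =-1938092378371 / 111566619780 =-17.37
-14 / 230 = -7 / 115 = -0.06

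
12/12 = 1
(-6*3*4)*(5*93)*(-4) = 133920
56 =56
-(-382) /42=191 /21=9.10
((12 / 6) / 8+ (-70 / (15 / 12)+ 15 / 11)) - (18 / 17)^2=-705833 / 12716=-55.51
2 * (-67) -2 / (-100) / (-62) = -415401 / 3100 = -134.00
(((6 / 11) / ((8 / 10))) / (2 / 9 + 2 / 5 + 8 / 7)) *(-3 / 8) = -14175 / 97856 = -0.14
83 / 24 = 3.46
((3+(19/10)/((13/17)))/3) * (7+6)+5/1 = 863/30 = 28.77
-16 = -16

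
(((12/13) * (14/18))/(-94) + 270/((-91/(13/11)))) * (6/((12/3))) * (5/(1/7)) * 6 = -7439820/6721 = -1106.95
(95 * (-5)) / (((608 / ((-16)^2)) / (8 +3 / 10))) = -1660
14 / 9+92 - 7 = 779 / 9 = 86.56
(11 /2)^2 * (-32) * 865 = -837320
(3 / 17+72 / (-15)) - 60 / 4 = -1668 / 85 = -19.62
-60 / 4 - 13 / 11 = -16.18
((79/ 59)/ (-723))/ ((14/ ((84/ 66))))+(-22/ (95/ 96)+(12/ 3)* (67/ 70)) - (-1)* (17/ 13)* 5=-48128827118/ 4056467415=-11.86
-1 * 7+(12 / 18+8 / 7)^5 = 12.40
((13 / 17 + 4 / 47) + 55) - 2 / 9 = 55.63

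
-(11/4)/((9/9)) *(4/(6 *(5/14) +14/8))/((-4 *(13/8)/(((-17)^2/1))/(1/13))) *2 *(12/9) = 1424192/55263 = 25.77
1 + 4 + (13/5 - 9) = -7/5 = -1.40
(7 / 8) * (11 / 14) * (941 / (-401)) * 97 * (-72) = 9036423 / 802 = 11267.36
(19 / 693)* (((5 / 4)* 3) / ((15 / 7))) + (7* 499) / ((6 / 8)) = 1844323 / 396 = 4657.38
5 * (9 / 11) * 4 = 180 / 11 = 16.36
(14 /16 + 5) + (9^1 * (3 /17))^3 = 9.88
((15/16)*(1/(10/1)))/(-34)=-3/1088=-0.00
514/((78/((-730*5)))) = -24052.56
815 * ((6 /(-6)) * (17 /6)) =-13855 /6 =-2309.17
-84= -84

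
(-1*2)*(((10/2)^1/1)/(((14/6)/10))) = -300/7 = -42.86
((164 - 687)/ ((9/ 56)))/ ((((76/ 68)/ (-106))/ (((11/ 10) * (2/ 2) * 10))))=580546736/ 171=3395010.15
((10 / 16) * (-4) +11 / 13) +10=217 / 26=8.35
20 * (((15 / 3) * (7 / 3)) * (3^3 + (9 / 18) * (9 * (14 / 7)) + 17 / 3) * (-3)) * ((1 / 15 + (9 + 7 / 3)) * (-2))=665000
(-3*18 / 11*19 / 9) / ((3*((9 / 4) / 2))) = -304 / 99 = -3.07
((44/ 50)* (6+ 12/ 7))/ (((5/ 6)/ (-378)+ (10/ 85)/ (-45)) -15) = -6543504/ 14463145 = -0.45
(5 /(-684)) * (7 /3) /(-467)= 35 /958284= 0.00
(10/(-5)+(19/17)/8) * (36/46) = -99/68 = -1.46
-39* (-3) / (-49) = -117 / 49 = -2.39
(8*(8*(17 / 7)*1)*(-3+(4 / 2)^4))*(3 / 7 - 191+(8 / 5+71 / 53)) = -4922918208 / 12985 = -379123.47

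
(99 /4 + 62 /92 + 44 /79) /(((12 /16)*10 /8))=251772 /9085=27.71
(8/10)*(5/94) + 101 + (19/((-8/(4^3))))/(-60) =73021/705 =103.58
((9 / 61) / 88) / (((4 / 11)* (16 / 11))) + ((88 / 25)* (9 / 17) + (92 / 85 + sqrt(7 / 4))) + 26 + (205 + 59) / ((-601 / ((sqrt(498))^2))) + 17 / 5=-1487044323421 / 7977433600 + sqrt(7) / 2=-185.08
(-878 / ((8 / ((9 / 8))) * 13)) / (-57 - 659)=3951 / 297856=0.01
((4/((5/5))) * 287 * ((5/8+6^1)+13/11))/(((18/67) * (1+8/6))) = 629063/44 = 14296.89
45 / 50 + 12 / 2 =6.90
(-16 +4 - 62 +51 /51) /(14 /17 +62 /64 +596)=-39712 /325199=-0.12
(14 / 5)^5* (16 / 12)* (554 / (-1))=-1191817984 / 9375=-127127.25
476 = 476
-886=-886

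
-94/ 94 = -1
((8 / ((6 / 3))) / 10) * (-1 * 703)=-1406 / 5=-281.20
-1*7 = -7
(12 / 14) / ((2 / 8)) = 24 / 7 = 3.43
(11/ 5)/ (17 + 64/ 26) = 13/ 115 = 0.11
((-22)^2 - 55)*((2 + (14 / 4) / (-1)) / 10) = -1287 / 20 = -64.35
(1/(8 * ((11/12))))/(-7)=-3/154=-0.02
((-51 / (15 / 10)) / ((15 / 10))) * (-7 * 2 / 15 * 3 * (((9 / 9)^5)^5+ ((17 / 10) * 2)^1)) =20944 / 75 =279.25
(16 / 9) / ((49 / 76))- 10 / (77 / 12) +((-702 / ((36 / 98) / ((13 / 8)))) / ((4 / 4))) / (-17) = 121304369 / 659736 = 183.87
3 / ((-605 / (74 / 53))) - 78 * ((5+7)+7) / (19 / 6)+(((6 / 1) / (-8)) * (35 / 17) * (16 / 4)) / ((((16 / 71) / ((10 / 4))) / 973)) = -1171115470623 / 17443360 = -67138.18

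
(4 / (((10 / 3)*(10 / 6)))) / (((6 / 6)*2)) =9 / 25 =0.36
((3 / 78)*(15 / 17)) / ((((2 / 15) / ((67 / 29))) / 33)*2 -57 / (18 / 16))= -497475 / 742667848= -0.00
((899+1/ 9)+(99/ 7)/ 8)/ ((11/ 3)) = 454043/ 1848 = 245.69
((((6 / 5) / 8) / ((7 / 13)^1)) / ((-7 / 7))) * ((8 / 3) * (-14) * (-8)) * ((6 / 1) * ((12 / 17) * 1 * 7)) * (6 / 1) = -1257984 / 85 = -14799.81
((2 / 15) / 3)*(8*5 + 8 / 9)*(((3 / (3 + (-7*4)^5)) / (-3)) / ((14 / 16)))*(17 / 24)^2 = 26588 / 439122462975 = 0.00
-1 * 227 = -227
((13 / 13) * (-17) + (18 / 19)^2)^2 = 33790969 / 130321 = 259.29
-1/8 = -0.12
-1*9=-9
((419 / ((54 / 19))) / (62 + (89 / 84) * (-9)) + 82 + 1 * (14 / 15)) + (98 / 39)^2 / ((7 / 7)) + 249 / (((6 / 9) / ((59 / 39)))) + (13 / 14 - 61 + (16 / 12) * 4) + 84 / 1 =12386472734 / 18046665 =686.36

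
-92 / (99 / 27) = -25.09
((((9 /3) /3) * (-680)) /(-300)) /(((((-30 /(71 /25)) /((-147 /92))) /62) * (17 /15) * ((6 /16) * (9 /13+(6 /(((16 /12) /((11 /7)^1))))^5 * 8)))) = 5310205264 /15018349465125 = 0.00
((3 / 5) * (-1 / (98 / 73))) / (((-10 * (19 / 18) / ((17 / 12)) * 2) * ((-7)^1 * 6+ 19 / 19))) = -11169 / 15268400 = -0.00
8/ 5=1.60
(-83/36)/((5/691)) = -57353/180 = -318.63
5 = 5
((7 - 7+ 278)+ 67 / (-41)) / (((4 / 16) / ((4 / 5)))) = 884.37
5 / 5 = 1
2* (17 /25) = 34 /25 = 1.36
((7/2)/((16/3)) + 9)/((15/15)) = 309/32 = 9.66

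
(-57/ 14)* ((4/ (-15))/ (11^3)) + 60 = 2795138/ 46585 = 60.00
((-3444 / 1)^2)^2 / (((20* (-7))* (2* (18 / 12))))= -1674839847744 / 5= -334967969548.80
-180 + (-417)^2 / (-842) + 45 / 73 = -23719887 / 61466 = -385.90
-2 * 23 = -46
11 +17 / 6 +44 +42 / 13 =4763 / 78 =61.06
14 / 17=0.82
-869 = -869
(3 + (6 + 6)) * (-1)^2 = 15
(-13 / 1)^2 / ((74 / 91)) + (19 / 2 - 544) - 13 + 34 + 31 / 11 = -123263 / 407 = -302.86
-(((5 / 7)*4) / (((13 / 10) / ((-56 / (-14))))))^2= -640000 / 8281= -77.29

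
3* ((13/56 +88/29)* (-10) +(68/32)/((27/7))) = -1408193/14616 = -96.35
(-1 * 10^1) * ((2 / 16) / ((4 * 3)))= -5 / 48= -0.10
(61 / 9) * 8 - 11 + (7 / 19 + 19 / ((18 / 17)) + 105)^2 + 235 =1811103913 / 116964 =15484.29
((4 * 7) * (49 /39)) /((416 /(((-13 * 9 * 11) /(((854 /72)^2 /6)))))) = -224532 /48373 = -4.64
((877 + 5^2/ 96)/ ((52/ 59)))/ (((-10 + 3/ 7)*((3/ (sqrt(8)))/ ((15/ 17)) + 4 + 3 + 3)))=-4347702625/ 412038744 + 2956437785*sqrt(2)/ 3296309952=-9.28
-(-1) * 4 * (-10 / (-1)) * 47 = 1880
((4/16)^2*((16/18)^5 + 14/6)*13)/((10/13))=28822781/9447840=3.05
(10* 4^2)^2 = 25600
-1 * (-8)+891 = 899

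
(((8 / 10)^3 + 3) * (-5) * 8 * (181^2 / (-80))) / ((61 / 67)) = 63186.84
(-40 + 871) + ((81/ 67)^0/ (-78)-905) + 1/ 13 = -5767/ 78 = -73.94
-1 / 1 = -1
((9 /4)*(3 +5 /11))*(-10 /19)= -45 /11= -4.09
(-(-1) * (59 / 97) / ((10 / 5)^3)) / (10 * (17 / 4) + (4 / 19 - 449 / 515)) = 577315 / 317687804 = 0.00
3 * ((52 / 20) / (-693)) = -13 / 1155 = -0.01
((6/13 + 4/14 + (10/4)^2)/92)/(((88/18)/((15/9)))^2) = 573075/64832768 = 0.01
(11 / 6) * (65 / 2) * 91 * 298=9694685 / 6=1615780.83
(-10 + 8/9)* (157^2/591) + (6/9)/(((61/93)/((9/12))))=-246093929/648918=-379.24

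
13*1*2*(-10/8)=-65/2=-32.50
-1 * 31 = -31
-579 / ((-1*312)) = 193 / 104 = 1.86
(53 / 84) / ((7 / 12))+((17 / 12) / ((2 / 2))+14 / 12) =2155 / 588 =3.66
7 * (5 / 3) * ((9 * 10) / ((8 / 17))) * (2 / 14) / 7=1275 / 28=45.54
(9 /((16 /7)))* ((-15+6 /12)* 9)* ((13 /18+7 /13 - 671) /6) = 95441871 /1664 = 57356.89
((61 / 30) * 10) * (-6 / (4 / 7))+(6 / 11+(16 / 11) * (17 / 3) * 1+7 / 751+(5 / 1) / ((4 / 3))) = -200.95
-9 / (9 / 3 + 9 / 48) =-48 / 17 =-2.82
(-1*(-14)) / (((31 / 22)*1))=308 / 31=9.94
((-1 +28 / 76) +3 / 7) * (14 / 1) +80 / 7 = 1142 / 133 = 8.59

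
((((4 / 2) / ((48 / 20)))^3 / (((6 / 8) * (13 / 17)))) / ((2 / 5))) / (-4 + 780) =10625 / 3268512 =0.00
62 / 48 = 31 / 24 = 1.29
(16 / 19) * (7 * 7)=784 / 19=41.26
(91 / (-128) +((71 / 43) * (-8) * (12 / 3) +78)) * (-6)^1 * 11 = -4441239 / 2752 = -1613.82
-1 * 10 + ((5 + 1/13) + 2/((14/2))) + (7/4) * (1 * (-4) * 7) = -4881/91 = -53.64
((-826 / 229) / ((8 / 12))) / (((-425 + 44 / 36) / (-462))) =-2575881 / 436703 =-5.90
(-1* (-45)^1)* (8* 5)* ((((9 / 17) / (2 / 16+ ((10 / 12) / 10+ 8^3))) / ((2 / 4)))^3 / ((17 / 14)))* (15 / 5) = 6094990540800 / 155156269958782397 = 0.00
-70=-70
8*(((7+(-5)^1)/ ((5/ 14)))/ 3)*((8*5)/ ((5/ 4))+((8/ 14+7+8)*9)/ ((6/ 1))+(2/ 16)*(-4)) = 4096/ 5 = 819.20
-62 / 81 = -0.77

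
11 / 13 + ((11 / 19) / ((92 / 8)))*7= 6809 / 5681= 1.20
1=1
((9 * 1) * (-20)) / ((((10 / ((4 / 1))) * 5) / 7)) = -504 / 5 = -100.80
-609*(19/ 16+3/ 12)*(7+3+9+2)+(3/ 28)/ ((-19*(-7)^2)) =-1916956011/ 104272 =-18384.19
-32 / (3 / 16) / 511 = -512 / 1533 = -0.33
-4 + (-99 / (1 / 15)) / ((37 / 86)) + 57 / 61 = -7797229 / 2257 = -3454.69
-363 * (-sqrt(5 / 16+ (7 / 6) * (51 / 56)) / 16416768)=121 * sqrt(22) / 21889024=0.00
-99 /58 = -1.71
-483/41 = -11.78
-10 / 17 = -0.59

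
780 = 780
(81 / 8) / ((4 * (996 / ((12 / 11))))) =81 / 29216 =0.00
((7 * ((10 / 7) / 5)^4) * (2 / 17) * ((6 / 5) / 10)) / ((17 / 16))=1536 / 2478175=0.00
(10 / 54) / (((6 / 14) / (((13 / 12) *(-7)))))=-3185 / 972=-3.28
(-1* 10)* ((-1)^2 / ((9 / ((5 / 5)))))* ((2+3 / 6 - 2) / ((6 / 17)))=-85 / 54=-1.57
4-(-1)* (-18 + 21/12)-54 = -265/4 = -66.25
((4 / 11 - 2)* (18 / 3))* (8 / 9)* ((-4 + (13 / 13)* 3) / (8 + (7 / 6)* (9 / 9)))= 576 / 605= 0.95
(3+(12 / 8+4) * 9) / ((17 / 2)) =6.18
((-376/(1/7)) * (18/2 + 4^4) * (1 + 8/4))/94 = -22260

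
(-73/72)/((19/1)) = -73/1368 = -0.05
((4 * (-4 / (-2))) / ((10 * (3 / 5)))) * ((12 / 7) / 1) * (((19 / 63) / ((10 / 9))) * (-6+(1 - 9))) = -304 / 35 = -8.69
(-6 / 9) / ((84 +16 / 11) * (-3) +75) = 22 / 5985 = 0.00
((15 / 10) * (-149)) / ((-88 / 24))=1341 / 22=60.95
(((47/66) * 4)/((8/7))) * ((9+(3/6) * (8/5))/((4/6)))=16121/440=36.64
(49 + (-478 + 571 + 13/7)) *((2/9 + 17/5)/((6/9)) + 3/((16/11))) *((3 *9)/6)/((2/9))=6987573/320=21836.17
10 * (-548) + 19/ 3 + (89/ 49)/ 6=-1609169/ 294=-5473.36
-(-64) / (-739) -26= -19278 / 739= -26.09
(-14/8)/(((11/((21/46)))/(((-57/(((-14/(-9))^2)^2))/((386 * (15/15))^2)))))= 1121931/236429236736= 0.00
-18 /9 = -2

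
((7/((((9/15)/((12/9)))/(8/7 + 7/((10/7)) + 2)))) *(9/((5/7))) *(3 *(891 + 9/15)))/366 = 17568978/1525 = 11520.64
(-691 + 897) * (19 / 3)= 3914 / 3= 1304.67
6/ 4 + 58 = 59.50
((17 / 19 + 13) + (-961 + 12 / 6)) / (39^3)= -17957 / 1127061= -0.02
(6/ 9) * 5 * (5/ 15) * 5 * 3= 50/ 3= 16.67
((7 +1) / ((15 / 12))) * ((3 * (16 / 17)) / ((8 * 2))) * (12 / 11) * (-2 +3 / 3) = -1152 / 935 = -1.23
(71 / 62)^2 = 5041 / 3844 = 1.31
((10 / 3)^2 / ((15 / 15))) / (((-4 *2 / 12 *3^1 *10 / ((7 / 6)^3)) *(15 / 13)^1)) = -4459 / 5832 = -0.76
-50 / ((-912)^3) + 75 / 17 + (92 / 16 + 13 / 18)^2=895610249851 / 19343038464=46.30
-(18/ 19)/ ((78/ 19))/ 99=-0.00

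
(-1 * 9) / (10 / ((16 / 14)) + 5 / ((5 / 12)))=-36 / 83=-0.43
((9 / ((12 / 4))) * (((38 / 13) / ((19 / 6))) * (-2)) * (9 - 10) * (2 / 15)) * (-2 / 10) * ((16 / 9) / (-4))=64 / 975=0.07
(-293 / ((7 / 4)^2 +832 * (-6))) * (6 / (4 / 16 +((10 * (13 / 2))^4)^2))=0.00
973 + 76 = 1049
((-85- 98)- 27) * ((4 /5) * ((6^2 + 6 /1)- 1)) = -6888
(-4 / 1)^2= 16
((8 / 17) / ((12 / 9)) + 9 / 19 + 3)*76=290.82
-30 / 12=-5 / 2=-2.50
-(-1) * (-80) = -80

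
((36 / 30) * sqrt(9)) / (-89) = -0.04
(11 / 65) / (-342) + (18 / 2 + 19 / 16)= 1811657 / 177840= 10.19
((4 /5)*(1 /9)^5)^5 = 0.00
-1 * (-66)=66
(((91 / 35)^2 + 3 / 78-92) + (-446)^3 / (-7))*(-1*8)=-230661442932 / 2275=-101389645.24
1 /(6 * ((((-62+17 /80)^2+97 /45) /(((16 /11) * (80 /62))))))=6144000 /75027979741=0.00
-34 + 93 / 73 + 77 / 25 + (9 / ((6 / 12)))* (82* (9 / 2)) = 12067546 / 1825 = 6612.35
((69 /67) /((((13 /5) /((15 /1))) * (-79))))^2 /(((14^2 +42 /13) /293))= 1569344625 /188658727166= 0.01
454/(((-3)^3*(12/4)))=-5.60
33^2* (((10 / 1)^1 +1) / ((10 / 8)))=47916 / 5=9583.20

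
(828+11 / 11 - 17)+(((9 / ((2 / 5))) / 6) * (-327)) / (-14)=50377 / 56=899.59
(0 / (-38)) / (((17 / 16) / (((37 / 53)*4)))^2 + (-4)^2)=0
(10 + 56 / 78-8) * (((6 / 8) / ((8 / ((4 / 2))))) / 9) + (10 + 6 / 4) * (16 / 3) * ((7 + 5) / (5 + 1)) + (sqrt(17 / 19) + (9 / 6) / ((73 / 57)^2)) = sqrt(323) / 19 + 616698497 / 4987944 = 124.58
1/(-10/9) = -9/10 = -0.90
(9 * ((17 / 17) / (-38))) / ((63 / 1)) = -1 / 266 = -0.00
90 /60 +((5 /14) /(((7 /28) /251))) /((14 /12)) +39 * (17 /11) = 397911 /1078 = 369.12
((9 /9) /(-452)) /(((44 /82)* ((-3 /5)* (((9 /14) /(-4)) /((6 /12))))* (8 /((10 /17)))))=-7175 /4564296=-0.00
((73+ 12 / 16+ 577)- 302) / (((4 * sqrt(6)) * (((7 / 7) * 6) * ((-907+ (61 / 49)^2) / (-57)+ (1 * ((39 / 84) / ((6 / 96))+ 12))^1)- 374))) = -21212835 * sqrt(6) / 236661184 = -0.22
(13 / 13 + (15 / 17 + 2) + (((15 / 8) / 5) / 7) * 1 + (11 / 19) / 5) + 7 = 999517 / 90440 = 11.05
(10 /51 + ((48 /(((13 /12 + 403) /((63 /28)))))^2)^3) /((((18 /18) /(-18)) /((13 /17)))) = -781395621371877258274236 /288979872514358197144453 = -2.70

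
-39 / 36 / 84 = -13 / 1008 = -0.01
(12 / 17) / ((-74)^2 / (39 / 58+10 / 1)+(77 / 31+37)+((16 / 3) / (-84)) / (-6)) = 21760326 / 17034855389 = 0.00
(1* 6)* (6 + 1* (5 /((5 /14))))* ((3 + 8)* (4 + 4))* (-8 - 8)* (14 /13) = -2365440 /13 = -181956.92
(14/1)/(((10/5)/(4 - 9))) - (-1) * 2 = -33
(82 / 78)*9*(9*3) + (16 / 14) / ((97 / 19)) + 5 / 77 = 255.75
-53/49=-1.08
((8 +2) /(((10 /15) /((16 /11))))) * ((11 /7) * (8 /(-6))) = -320 /7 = -45.71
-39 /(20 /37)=-1443 /20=-72.15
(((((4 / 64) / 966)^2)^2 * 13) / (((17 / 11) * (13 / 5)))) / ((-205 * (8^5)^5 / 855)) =-0.00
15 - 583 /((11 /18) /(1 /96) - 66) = 94.50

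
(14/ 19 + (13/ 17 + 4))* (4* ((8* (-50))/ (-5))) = 1760.50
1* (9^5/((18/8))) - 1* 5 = 26239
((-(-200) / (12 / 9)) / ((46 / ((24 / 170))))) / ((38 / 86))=7740 / 7429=1.04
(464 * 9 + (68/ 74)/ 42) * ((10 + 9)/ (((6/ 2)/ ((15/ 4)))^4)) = 38531631875/ 198912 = 193711.95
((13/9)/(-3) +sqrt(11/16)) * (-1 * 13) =169/27 - 13 * sqrt(11)/4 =-4.52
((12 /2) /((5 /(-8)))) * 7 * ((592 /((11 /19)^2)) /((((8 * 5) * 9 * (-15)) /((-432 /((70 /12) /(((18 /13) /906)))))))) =-369294336 /148451875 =-2.49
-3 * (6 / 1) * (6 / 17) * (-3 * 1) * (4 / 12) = 108 / 17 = 6.35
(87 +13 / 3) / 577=0.16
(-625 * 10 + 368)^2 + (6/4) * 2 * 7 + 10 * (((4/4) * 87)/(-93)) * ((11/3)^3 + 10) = 28958015675/837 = 34597390.29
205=205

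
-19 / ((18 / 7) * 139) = -133 / 2502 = -0.05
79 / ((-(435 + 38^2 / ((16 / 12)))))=-0.05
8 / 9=0.89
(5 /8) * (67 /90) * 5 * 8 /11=335 /198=1.69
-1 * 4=-4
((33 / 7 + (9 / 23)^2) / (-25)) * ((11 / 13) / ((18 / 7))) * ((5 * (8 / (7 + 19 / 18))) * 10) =-3172224 / 997165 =-3.18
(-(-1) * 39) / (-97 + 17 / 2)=-26 / 59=-0.44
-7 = -7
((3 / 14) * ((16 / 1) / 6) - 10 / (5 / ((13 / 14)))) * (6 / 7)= -54 / 49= -1.10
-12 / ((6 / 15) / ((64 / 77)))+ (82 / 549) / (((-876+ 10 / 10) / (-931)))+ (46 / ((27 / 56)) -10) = 961149536 / 15852375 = 60.63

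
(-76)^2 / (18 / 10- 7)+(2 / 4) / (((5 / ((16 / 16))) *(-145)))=-20938013 / 18850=-1110.77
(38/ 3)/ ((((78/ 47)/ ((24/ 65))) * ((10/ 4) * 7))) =14288/ 88725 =0.16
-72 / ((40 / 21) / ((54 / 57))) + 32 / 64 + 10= -4809 / 190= -25.31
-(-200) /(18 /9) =100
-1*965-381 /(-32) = -30499 /32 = -953.09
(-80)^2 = 6400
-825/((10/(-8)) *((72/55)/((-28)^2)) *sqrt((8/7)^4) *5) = 1452605/24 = 60525.21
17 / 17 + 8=9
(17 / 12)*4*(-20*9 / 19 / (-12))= 85 / 19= 4.47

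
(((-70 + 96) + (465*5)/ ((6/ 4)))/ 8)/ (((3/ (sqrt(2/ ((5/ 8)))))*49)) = 788*sqrt(5)/ 735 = 2.40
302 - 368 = -66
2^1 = 2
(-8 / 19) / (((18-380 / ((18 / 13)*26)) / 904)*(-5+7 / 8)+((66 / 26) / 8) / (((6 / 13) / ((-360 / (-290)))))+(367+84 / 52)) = -65435136 / 57413298773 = -0.00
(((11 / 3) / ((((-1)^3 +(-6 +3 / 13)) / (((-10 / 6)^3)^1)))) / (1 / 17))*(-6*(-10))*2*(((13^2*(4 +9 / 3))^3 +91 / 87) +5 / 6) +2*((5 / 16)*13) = 53053557441188395 / 6264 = 8469597292654.60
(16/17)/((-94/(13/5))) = -104/3995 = -0.03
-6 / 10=-3 / 5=-0.60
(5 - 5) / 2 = 0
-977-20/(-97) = -976.79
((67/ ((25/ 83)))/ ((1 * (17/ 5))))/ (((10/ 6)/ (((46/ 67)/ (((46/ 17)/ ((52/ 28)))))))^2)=2146131/ 410375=5.23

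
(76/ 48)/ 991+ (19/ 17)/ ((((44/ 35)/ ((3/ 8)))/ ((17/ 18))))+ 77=77.32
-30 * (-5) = 150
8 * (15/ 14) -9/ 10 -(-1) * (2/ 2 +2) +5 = 1097/ 70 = 15.67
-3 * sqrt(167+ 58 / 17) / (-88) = 3 * sqrt(49249) / 1496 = 0.45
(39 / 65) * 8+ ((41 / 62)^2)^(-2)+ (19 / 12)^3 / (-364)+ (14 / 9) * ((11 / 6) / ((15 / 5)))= 292437802487419 / 26660715943680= 10.97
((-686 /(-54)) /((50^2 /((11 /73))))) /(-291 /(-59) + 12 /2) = 222607 /3178237500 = 0.00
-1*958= -958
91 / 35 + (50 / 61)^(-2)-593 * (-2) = 2975221 / 2500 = 1190.09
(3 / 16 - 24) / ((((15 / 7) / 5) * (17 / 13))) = -11557 / 272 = -42.49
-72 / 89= -0.81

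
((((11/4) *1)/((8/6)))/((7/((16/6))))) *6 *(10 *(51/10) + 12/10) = 8613/35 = 246.09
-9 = -9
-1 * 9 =-9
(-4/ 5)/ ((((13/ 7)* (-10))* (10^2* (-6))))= -7/ 97500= -0.00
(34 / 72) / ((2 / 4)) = 17 / 18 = 0.94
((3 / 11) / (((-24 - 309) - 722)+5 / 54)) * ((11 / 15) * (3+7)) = -108 / 56965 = -0.00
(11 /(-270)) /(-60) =11 /16200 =0.00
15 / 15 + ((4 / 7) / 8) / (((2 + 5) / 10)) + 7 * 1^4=397 / 49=8.10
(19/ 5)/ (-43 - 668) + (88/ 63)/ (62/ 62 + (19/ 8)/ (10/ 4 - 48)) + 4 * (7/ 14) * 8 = 4284913/ 245295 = 17.47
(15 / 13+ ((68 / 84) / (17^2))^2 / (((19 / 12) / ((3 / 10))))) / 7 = 20179451 / 122421845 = 0.16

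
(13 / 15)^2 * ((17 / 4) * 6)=2873 / 150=19.15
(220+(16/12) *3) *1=224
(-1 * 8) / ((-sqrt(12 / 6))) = 5.66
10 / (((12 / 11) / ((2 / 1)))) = 55 / 3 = 18.33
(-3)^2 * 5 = 45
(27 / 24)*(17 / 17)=9 / 8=1.12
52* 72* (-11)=-41184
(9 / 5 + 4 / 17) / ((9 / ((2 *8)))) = 2768 / 765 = 3.62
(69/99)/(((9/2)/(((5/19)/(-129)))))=-230/727947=-0.00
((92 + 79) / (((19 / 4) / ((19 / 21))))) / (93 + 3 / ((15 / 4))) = 1140 / 3283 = 0.35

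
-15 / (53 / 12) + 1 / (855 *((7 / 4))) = -1077088 / 317205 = -3.40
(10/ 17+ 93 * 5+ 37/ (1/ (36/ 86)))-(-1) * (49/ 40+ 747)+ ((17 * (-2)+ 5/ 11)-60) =365304609/ 321640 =1135.76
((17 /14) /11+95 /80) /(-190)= -1599 /234080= -0.01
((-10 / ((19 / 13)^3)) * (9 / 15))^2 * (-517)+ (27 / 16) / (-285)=-7186947813531 / 3763670480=-1909.56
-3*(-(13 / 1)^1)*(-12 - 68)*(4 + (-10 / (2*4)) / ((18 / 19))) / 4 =-12545 / 6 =-2090.83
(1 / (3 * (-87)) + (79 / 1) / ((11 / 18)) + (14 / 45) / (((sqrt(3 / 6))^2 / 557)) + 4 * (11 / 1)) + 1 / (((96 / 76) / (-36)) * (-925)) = 2761251277 / 5311350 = 519.88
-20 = -20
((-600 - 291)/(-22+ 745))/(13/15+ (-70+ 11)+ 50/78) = 19305/900617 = 0.02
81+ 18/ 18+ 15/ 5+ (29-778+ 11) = -653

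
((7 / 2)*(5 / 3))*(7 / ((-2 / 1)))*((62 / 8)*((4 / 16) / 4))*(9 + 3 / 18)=-417725 / 4608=-90.65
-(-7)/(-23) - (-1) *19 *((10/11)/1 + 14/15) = 131693/3795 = 34.70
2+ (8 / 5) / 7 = 78 / 35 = 2.23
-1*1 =-1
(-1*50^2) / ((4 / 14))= -8750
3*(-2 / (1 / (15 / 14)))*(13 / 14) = -585 / 98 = -5.97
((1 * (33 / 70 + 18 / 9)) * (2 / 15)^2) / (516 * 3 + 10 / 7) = 173 / 6100875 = 0.00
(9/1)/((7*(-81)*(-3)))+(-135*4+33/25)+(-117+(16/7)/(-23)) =-71266249/108675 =-655.77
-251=-251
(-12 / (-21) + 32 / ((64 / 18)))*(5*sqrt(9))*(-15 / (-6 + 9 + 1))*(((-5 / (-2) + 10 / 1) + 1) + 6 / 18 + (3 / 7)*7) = -507525 / 56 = -9062.95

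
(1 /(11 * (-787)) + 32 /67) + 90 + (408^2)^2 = 16072479259161291 /580019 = 27710263386.48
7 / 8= 0.88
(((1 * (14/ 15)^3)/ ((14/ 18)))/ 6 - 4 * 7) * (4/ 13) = -9632/ 1125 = -8.56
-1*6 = -6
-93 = -93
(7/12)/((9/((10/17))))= 35/918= 0.04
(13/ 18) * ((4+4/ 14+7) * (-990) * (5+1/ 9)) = -2598310/ 63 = -41243.02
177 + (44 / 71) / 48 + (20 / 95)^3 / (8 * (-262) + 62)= 350675179727 / 1981071252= 177.01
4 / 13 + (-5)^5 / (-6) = 40649 / 78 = 521.14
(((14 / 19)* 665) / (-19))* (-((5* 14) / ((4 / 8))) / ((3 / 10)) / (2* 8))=42875 / 57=752.19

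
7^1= 7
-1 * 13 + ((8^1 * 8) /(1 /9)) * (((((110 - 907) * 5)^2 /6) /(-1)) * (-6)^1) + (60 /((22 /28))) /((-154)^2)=85222688322109 /9317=9147009587.00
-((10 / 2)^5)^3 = -30517578125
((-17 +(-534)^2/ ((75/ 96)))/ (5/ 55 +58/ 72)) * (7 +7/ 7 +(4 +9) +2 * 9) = 15878288.76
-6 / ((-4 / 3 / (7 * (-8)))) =-252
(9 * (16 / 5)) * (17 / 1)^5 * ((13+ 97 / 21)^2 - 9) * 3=9059664521616 / 245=36978222537.21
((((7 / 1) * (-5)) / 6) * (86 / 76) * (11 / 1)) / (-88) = 1505 / 1824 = 0.83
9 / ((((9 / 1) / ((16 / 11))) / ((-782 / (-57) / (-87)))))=-12512 / 54549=-0.23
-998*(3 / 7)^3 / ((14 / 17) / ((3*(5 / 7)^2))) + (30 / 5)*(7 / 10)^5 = -852971769771 / 5882450000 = -145.00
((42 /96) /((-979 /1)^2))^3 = 343 /3606252227773071855616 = 0.00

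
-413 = -413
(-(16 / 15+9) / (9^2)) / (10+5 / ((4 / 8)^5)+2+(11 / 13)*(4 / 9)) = -1963 / 2722680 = -0.00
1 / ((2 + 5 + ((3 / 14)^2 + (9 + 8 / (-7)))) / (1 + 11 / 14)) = 350 / 2921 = 0.12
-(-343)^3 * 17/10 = 686011319/10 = 68601131.90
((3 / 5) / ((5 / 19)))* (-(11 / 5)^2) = -6897 / 625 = -11.04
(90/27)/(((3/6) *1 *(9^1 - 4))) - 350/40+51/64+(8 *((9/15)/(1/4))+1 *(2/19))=231383/18240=12.69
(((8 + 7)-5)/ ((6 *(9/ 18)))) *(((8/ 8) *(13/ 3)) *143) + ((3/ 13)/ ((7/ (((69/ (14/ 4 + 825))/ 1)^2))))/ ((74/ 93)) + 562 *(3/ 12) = 367093876486231/ 166402803294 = 2206.06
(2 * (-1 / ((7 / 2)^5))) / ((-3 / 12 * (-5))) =-256 / 84035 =-0.00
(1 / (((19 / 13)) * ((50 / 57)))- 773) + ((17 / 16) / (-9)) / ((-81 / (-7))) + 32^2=251.77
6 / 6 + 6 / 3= 3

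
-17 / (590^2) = -17 / 348100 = -0.00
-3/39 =-1/13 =-0.08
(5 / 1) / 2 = 2.50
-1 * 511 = -511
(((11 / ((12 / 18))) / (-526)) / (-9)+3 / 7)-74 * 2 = -3260071 / 22092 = -147.57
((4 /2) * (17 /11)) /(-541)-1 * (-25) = 24.99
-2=-2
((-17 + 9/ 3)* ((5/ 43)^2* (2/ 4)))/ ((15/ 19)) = -665/ 5547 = -0.12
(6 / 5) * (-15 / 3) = -6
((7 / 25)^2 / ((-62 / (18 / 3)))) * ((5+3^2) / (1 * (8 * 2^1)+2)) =-343 / 58125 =-0.01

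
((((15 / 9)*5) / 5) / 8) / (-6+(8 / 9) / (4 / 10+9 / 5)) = -165 / 4432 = -0.04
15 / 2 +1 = 8.50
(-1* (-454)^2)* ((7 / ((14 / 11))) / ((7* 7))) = -23135.47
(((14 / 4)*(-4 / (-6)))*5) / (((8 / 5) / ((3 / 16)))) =1.37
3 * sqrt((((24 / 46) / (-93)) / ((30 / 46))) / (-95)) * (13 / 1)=26 * sqrt(1767) / 2945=0.37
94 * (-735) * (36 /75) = -165816 /5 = -33163.20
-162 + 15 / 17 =-2739 / 17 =-161.12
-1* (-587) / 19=587 / 19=30.89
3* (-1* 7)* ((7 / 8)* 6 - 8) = 231 / 4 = 57.75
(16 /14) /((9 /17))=136 /63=2.16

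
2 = 2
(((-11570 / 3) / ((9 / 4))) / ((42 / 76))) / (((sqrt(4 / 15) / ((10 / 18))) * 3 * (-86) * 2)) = 1099150 * sqrt(15) / 658287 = 6.47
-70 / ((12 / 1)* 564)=-35 / 3384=-0.01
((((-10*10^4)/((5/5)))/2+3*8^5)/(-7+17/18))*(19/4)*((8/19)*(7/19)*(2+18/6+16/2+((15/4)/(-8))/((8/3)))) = -75376.24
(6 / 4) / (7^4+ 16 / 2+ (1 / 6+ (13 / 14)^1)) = 63 / 101224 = 0.00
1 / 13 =0.08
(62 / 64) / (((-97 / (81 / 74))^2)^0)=31 / 32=0.97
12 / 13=0.92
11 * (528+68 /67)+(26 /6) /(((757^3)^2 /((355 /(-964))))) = 212182214954483639910297467 /36462661719768966856836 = 5819.16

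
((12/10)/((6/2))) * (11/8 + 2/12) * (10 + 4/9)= 1739/270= 6.44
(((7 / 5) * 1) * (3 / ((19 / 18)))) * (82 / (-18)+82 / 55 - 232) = -4886994 / 5225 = -935.31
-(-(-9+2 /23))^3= -8615125 /12167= -708.07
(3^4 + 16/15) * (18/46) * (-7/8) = -25851/920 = -28.10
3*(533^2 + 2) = 852273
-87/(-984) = 29/328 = 0.09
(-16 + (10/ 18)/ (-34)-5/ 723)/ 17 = -0.94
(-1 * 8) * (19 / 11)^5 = -19808792 / 161051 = -123.00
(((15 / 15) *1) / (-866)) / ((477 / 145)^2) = -21025 / 197040114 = -0.00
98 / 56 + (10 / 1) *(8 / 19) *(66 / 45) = 1807 / 228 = 7.93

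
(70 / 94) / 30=7 / 282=0.02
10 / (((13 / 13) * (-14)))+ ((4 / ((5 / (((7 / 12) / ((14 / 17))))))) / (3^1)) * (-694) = -41518 / 315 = -131.80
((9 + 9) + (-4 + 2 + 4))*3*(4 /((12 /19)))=380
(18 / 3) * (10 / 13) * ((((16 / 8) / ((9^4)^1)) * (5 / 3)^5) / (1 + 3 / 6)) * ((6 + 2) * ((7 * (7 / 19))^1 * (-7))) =-686000000 / 393797781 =-1.74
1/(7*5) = 1/35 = 0.03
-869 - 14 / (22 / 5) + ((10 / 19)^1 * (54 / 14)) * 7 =-179316 / 209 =-857.97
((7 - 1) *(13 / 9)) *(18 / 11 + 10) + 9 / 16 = 53545 / 528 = 101.41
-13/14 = -0.93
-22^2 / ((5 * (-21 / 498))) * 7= 80344 / 5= 16068.80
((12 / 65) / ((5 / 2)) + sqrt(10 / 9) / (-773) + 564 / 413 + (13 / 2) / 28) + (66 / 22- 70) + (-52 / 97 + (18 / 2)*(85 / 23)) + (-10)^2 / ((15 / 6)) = 17719153901 / 2395647800- sqrt(10) / 2319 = 7.40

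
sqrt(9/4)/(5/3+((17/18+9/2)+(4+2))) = 27/236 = 0.11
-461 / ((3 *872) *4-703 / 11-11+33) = -5071 / 114643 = -0.04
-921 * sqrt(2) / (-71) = 921 * sqrt(2) / 71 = 18.34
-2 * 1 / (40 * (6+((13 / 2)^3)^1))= -2 / 11225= -0.00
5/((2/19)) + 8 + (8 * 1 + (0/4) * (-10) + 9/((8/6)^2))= 1097/16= 68.56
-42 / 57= -14 / 19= -0.74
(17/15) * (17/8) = 2.41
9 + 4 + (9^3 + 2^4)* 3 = 2248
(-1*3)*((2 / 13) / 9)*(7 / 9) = -14 / 351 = -0.04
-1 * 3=-3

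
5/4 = 1.25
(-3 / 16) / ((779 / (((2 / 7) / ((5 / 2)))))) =-3 / 109060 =-0.00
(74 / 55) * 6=444 / 55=8.07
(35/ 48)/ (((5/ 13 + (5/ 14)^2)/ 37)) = 164983/ 3132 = 52.68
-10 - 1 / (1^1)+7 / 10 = -103 / 10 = -10.30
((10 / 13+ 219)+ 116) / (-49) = -6.85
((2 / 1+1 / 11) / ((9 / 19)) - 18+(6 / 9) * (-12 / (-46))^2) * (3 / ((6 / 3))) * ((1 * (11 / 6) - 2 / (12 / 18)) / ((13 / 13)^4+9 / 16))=19855612 / 1309275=15.17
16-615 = -599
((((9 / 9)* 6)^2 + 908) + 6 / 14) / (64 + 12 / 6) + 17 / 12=1321 / 84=15.73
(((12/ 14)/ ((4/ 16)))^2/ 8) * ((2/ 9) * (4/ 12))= 16/ 147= 0.11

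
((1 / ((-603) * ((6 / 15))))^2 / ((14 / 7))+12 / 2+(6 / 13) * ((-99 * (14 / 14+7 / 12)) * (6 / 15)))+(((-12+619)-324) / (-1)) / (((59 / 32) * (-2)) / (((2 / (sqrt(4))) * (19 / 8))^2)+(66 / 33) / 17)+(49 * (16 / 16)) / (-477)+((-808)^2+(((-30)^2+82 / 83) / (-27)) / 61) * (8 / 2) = 8719949268323976061787 / 3338471388031416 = 2611958.66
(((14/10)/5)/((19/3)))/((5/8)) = 168/2375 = 0.07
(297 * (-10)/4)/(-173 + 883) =-297/284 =-1.05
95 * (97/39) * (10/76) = 2425/78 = 31.09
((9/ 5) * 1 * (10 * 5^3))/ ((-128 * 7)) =-1125/ 448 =-2.51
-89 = -89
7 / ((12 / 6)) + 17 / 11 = 111 / 22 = 5.05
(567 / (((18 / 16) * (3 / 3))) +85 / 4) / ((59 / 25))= 52525 / 236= 222.56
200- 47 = 153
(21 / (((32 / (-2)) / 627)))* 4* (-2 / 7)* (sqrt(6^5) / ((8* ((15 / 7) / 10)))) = 39501* sqrt(6) / 2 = 48378.65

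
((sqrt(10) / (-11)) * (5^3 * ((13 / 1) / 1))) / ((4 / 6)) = -4875 * sqrt(10) / 22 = -700.73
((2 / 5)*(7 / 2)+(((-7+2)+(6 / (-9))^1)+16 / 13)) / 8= -74 / 195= -0.38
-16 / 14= -8 / 7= -1.14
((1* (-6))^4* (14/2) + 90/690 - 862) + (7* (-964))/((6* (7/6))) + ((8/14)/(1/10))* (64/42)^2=515424587/71001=7259.40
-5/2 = -2.50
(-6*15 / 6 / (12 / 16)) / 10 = -2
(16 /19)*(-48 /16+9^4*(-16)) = -1679664 /19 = -88403.37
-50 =-50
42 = 42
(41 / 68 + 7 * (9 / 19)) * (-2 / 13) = -5063 / 8398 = -0.60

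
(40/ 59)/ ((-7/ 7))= -40/ 59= -0.68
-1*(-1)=1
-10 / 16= -5 / 8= -0.62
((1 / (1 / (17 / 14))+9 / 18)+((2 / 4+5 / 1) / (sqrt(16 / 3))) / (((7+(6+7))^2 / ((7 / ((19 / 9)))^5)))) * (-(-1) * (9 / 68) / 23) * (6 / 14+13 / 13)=270 / 19159+14035888251 * sqrt(3) / 1239238027520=0.03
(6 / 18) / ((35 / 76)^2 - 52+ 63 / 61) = -352336 / 53648577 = -0.01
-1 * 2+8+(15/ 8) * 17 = 303/ 8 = 37.88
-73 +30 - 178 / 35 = -1683 / 35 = -48.09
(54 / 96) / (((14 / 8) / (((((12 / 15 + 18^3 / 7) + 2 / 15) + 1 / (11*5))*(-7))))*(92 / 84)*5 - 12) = -8670411 / 184994068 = -0.05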